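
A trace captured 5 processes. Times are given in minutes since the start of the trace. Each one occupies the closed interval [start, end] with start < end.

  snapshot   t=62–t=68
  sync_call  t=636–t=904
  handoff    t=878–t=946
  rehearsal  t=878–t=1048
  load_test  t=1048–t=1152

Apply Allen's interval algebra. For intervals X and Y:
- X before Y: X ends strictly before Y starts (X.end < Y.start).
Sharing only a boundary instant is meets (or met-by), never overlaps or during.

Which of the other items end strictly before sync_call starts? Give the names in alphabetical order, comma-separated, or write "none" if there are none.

Target sync_call = [t=636, t=904].
handoff [t=878, t=946] → overlapped-by → no.
load_test [t=1048, t=1152] → after → no.
rehearsal [t=878, t=1048] → overlapped-by → no.
snapshot [t=62, t=68] → before → yes.
Result: snapshot.

snapshot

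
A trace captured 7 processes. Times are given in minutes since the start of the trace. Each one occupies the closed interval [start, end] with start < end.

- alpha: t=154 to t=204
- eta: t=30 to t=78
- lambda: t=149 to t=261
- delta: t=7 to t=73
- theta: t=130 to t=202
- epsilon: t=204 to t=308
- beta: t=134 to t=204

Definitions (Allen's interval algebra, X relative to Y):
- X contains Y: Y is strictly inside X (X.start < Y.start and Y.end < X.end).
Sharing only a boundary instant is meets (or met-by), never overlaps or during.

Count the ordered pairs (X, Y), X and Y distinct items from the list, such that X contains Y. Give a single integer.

Checking all 42 ordered pairs for relation 'contains'; matching pairs in alphabetical order:
(lambda, alpha): lambda contains alpha ✓
Count: 1.

1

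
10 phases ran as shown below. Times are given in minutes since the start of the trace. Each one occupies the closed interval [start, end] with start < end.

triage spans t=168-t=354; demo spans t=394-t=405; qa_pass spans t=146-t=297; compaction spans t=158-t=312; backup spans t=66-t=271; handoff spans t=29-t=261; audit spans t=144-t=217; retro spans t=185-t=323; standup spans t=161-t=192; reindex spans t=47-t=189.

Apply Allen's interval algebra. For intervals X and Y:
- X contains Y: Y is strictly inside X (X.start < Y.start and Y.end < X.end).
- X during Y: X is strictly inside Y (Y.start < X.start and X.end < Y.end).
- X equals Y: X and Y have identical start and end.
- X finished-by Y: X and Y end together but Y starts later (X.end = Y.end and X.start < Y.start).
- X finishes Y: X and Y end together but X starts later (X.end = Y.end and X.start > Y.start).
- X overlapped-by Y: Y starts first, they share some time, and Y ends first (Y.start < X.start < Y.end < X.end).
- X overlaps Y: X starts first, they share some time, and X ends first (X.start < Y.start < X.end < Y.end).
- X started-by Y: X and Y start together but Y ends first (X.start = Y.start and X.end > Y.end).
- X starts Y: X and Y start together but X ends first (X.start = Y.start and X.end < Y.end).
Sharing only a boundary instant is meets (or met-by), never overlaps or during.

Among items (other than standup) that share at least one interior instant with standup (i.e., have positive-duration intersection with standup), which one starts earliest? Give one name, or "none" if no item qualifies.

Target standup = [t=161, t=192].
audit [t=144, t=217] → contains → candidate.
backup [t=66, t=271] → contains → candidate.
compaction [t=158, t=312] → contains → candidate.
demo [t=394, t=405] → after → excluded.
handoff [t=29, t=261] → contains → candidate.
qa_pass [t=146, t=297] → contains → candidate.
reindex [t=47, t=189] → overlaps → candidate.
retro [t=185, t=323] → overlapped-by → candidate.
triage [t=168, t=354] → overlapped-by → candidate.
Among candidates, earliest start is t=29 → handoff.

handoff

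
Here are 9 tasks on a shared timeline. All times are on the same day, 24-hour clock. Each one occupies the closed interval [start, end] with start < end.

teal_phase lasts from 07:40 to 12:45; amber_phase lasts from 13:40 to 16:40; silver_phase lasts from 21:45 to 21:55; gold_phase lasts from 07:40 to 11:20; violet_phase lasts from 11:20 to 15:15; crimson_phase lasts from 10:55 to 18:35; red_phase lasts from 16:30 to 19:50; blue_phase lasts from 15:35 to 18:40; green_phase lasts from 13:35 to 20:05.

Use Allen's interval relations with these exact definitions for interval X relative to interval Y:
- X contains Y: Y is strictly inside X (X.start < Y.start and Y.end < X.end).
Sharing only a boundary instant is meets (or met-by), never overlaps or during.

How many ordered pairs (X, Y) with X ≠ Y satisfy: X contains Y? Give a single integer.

Checking all 72 ordered pairs for relation 'contains'; matching pairs in alphabetical order:
(crimson_phase, amber_phase): crimson_phase contains amber_phase ✓
(crimson_phase, violet_phase): crimson_phase contains violet_phase ✓
(green_phase, amber_phase): green_phase contains amber_phase ✓
(green_phase, blue_phase): green_phase contains blue_phase ✓
(green_phase, red_phase): green_phase contains red_phase ✓
Count: 5.

5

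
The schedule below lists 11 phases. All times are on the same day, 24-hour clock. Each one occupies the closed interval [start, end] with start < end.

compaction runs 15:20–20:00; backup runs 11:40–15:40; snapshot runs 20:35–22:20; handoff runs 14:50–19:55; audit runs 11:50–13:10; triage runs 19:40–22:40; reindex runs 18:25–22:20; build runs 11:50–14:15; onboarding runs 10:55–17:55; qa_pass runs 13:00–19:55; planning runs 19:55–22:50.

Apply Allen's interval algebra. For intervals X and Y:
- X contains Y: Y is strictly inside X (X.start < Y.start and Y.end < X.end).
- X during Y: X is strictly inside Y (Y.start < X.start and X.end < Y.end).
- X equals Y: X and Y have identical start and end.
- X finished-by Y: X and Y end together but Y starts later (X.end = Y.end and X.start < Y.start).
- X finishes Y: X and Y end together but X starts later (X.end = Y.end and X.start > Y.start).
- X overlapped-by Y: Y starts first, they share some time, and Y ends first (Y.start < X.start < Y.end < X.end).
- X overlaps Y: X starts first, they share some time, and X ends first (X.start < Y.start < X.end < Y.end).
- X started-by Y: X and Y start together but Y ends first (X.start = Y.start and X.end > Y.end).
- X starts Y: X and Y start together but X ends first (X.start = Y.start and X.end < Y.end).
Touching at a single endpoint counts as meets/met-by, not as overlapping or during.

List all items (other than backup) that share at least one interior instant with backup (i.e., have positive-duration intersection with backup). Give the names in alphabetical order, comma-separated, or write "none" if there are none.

audit, build, compaction, handoff, onboarding, qa_pass

Target backup = [11:40, 15:40].
audit [11:50, 13:10] → during → yes.
build [11:50, 14:15] → during → yes.
compaction [15:20, 20:00] → overlapped-by → yes.
handoff [14:50, 19:55] → overlapped-by → yes.
onboarding [10:55, 17:55] → contains → yes.
planning [19:55, 22:50] → after → no.
qa_pass [13:00, 19:55] → overlapped-by → yes.
reindex [18:25, 22:20] → after → no.
snapshot [20:35, 22:20] → after → no.
triage [19:40, 22:40] → after → no.
Result: audit, build, compaction, handoff, onboarding, qa_pass.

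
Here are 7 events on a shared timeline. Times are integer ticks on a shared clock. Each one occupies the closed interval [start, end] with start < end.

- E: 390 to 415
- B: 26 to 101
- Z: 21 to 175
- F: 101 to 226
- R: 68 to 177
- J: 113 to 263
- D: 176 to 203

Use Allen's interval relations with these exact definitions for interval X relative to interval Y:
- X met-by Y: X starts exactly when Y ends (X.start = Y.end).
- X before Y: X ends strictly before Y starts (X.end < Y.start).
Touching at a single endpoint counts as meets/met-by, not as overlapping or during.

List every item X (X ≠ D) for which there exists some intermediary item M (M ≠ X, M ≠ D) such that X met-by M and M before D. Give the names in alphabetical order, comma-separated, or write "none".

F

Target D = [176, 203].
Intermediaries M with M before D: B, Z.
Via B — items with X met-by B: F.
Via Z — items with X met-by Z: none.
Union: F.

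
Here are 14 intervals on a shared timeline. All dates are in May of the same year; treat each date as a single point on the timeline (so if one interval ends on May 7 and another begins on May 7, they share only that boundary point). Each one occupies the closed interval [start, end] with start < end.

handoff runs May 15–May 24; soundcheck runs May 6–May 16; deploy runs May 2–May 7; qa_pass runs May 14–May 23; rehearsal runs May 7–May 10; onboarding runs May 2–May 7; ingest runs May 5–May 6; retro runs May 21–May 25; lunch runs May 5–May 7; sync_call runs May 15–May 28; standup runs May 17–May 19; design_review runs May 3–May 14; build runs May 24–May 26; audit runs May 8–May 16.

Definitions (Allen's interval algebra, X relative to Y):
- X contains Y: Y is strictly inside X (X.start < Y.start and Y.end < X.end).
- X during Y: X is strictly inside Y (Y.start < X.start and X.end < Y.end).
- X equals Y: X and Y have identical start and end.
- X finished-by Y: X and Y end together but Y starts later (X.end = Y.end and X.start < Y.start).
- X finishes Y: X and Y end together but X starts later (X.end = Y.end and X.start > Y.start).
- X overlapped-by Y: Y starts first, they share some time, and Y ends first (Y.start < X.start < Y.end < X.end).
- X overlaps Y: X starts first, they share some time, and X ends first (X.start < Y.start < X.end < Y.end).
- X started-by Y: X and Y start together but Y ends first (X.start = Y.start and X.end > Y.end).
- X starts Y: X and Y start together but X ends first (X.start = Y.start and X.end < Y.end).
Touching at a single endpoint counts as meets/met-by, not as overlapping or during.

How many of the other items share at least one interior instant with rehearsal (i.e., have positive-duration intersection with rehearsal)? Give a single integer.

3

Target rehearsal = [May 7, May 10].
audit [May 8, May 16] → overlapped-by → counts.
build [May 24, May 26] → after → no.
deploy [May 2, May 7] → meets → no.
design_review [May 3, May 14] → contains → counts.
handoff [May 15, May 24] → after → no.
ingest [May 5, May 6] → before → no.
lunch [May 5, May 7] → meets → no.
onboarding [May 2, May 7] → meets → no.
qa_pass [May 14, May 23] → after → no.
retro [May 21, May 25] → after → no.
soundcheck [May 6, May 16] → contains → counts.
standup [May 17, May 19] → after → no.
sync_call [May 15, May 28] → after → no.
Total: 3.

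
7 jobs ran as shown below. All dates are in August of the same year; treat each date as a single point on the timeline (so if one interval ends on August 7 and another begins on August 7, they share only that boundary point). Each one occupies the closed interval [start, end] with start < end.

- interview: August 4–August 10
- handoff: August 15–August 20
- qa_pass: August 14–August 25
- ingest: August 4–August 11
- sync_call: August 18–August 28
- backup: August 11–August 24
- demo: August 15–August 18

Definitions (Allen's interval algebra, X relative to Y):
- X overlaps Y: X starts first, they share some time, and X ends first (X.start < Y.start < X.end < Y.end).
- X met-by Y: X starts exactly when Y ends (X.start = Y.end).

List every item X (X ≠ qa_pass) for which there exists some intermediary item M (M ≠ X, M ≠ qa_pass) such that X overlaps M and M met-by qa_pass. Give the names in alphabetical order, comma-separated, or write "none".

Target qa_pass = [August 14, August 25].
Intermediaries M with M met-by qa_pass: none.
Union: none.

none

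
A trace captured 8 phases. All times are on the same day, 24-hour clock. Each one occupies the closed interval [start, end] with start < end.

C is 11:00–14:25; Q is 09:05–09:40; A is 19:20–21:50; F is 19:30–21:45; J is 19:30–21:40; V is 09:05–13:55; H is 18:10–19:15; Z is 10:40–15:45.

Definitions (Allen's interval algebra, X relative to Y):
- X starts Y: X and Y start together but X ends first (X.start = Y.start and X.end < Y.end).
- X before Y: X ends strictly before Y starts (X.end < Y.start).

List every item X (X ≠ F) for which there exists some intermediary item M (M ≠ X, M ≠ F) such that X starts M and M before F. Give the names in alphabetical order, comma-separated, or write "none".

Target F = [19:30, 21:45].
Intermediaries M with M before F: C, H, Q, V, Z.
Via C — items with X starts C: none.
Via H — items with X starts H: none.
Via Q — items with X starts Q: none.
Via V — items with X starts V: Q.
Via Z — items with X starts Z: none.
Union: Q.

Q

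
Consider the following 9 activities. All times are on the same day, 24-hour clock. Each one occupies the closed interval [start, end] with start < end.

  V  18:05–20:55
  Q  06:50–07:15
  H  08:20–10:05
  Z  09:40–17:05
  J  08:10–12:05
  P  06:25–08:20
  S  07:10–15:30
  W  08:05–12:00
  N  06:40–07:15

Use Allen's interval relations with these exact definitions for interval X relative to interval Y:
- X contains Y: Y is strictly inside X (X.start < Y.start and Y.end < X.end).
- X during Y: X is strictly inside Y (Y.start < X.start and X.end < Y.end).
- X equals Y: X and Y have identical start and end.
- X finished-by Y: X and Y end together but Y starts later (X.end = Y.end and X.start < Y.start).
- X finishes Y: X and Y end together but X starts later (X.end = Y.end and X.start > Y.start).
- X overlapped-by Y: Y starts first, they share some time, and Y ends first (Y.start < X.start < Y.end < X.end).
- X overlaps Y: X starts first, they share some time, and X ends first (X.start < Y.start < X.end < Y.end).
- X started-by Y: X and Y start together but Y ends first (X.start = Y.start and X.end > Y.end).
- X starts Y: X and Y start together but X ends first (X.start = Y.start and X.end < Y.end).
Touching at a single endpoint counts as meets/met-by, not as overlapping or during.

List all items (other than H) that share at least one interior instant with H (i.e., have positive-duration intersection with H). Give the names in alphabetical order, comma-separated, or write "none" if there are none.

J, S, W, Z

Target H = [08:20, 10:05].
J [08:10, 12:05] → contains → yes.
N [06:40, 07:15] → before → no.
P [06:25, 08:20] → meets → no.
Q [06:50, 07:15] → before → no.
S [07:10, 15:30] → contains → yes.
V [18:05, 20:55] → after → no.
W [08:05, 12:00] → contains → yes.
Z [09:40, 17:05] → overlapped-by → yes.
Result: J, S, W, Z.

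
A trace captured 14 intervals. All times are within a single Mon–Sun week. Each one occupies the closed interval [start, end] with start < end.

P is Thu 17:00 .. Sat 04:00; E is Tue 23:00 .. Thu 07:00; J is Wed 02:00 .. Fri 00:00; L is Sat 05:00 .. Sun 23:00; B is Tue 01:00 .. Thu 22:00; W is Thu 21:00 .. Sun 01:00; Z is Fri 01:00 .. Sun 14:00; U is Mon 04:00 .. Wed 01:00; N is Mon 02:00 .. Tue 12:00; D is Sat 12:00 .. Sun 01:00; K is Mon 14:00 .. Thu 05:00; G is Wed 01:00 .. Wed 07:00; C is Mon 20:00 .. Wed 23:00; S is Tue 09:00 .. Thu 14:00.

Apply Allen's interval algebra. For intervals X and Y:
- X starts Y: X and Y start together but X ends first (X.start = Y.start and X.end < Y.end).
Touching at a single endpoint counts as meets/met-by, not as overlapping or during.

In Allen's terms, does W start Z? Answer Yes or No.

W = [Thu 21:00, Sun 01:00], Z = [Fri 01:00, Sun 14:00].
Actual relation of W to Z: overlaps.
Asked whether 'starts' holds → No.

No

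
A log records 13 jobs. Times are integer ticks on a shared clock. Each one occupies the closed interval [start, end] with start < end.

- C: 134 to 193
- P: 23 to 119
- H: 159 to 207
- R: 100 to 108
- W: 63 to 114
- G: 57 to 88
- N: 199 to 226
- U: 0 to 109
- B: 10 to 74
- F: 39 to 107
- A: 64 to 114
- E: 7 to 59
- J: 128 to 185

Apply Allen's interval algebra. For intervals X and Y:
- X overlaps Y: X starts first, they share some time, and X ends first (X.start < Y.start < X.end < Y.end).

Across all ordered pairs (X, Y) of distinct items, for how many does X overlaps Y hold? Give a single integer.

Checking all 156 ordered pairs for relation 'overlaps'; matching pairs in alphabetical order:
(B, A): B overlaps A ✓
(B, F): B overlaps F ✓
(B, G): B overlaps G ✓
(B, P): B overlaps P ✓
(B, W): B overlaps W ✓
(C, H): C overlaps H ✓
(E, B): E overlaps B ✓
(E, F): E overlaps F ✓
(E, G): E overlaps G ✓
(E, P): E overlaps P ✓
(F, A): F overlaps A ✓
(F, R): F overlaps R ✓
(F, W): F overlaps W ✓
(G, A): G overlaps A ✓
(G, W): G overlaps W ✓
(H, N): H overlaps N ✓
(J, C): J overlaps C ✓
(J, H): J overlaps H ✓
(U, A): U overlaps A ✓
(U, P): U overlaps P ✓
(U, W): U overlaps W ✓
Count: 21.

21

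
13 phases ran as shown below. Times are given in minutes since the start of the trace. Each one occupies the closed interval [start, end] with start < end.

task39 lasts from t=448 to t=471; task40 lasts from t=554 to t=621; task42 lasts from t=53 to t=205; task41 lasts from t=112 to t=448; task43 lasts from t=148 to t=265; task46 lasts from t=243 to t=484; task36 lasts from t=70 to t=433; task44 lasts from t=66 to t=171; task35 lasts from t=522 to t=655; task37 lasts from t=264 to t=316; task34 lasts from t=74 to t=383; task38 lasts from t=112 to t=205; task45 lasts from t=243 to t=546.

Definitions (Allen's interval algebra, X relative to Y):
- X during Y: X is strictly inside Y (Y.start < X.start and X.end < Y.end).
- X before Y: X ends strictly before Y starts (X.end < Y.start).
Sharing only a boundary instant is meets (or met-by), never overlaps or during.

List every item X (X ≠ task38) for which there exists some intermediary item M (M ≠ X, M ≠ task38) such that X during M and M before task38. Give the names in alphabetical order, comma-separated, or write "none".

Target task38 = [t=112, t=205].
Intermediaries M with M before task38: none.
Union: none.

none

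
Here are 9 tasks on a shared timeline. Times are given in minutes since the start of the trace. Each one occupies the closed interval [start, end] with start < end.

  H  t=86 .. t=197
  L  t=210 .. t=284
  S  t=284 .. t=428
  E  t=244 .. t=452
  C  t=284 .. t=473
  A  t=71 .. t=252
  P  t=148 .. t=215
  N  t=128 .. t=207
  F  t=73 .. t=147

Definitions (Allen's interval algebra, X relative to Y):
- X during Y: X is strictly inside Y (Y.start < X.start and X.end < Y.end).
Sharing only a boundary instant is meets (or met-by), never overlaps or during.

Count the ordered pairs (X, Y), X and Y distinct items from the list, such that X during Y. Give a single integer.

5

Checking all 72 ordered pairs for relation 'during'; matching pairs in alphabetical order:
(F, A): F during A ✓
(H, A): H during A ✓
(N, A): N during A ✓
(P, A): P during A ✓
(S, E): S during E ✓
Count: 5.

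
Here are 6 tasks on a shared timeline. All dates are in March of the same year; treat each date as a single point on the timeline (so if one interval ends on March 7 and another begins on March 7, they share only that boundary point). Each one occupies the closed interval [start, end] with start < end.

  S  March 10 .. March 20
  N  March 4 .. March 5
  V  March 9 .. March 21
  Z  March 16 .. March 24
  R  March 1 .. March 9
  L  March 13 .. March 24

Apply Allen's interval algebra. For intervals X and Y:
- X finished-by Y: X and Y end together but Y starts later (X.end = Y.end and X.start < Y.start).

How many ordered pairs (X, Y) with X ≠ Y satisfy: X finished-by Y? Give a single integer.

1

Checking all 30 ordered pairs for relation 'finished-by'; matching pairs in alphabetical order:
(L, Z): L finished-by Z ✓
Count: 1.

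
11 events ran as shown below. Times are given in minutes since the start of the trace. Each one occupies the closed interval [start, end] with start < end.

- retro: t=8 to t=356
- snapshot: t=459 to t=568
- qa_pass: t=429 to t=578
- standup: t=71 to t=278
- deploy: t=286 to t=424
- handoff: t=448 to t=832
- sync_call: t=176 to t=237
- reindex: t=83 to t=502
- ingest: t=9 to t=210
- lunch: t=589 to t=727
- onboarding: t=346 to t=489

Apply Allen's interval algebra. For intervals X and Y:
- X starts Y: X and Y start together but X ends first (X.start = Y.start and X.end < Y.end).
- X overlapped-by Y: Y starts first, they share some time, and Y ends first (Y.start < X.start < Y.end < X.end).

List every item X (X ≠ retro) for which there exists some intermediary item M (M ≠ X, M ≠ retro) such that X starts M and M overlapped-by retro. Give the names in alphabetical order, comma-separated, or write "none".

Target retro = [t=8, t=356].
Intermediaries M with M overlapped-by retro: deploy, onboarding, reindex.
Via deploy — items with X starts deploy: none.
Via onboarding — items with X starts onboarding: none.
Via reindex — items with X starts reindex: none.
Union: none.

none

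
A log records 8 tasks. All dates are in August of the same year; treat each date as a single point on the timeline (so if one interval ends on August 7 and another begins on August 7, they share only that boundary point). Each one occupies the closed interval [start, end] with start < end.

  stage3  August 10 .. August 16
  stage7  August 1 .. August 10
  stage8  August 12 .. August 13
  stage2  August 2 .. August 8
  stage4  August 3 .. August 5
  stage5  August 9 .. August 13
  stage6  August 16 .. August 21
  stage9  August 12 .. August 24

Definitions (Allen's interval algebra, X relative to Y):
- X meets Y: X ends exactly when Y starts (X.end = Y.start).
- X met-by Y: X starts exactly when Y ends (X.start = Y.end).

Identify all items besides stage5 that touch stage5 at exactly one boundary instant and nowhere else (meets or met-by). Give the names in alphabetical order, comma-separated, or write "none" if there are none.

none

Target stage5 = [August 9, August 13].
stage2 [August 2, August 8] → before → no.
stage3 [August 10, August 16] → overlapped-by → no.
stage4 [August 3, August 5] → before → no.
stage6 [August 16, August 21] → after → no.
stage7 [August 1, August 10] → overlaps → no.
stage8 [August 12, August 13] → finishes → no.
stage9 [August 12, August 24] → overlapped-by → no.
Result: none.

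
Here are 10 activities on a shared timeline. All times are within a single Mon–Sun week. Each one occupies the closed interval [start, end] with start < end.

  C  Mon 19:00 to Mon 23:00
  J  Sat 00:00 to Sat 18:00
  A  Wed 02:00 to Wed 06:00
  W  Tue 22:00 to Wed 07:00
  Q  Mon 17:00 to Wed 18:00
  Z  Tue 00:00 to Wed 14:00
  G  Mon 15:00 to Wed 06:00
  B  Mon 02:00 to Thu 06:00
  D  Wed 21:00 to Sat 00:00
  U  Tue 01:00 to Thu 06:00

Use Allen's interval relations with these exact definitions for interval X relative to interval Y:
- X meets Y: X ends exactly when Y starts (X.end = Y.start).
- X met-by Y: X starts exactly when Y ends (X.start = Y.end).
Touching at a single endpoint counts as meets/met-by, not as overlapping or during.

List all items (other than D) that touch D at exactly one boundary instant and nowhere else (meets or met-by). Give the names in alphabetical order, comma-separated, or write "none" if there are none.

J

Target D = [Wed 21:00, Sat 00:00].
A [Wed 02:00, Wed 06:00] → before → no.
B [Mon 02:00, Thu 06:00] → overlaps → no.
C [Mon 19:00, Mon 23:00] → before → no.
G [Mon 15:00, Wed 06:00] → before → no.
J [Sat 00:00, Sat 18:00] → met-by → yes.
Q [Mon 17:00, Wed 18:00] → before → no.
U [Tue 01:00, Thu 06:00] → overlaps → no.
W [Tue 22:00, Wed 07:00] → before → no.
Z [Tue 00:00, Wed 14:00] → before → no.
Result: J.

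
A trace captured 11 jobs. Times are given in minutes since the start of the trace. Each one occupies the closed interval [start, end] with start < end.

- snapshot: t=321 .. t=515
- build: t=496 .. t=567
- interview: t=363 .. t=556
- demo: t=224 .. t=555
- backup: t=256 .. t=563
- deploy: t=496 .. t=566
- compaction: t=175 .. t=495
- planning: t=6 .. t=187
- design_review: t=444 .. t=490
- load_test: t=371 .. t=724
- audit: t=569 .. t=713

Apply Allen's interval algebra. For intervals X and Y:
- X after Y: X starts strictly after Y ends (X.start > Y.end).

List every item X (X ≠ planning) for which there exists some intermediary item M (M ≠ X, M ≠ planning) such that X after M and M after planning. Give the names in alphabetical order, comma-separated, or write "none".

Target planning = [t=6, t=187].
Intermediaries M with M after planning: audit, backup, build, demo, deploy, design_review, interview, load_test, snapshot.
Via audit — items with X after audit: none.
Via backup — items with X after backup: audit.
Via build — items with X after build: audit.
Via demo — items with X after demo: audit.
Via deploy — items with X after deploy: audit.
Via design_review — items with X after design_review: audit, build, deploy.
Via interview — items with X after interview: audit.
Via load_test — items with X after load_test: none.
Via snapshot — items with X after snapshot: audit.
Union: audit, build, deploy.

audit, build, deploy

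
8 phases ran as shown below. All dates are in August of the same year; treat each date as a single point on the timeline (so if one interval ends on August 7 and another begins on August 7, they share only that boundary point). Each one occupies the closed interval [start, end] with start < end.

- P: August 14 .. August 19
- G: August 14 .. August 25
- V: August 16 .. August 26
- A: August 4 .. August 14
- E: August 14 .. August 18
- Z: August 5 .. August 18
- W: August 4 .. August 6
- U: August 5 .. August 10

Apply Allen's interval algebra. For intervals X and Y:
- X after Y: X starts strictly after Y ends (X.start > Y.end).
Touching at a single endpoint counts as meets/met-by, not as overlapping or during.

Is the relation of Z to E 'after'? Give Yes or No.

Z = [August 5, August 18], E = [August 14, August 18].
Actual relation of Z to E: finished-by.
Asked whether 'after' holds → No.

No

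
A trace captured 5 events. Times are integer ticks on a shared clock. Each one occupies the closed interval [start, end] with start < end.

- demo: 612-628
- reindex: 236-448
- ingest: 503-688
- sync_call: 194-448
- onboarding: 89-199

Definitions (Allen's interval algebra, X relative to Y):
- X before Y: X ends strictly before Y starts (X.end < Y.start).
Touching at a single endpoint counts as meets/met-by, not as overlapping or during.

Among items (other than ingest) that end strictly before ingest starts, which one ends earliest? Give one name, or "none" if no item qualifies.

Target ingest = [503, 688].
demo [612, 628] → during → excluded.
onboarding [89, 199] → before → candidate.
reindex [236, 448] → before → candidate.
sync_call [194, 448] → before → candidate.
Among candidates, earliest end is 199 → onboarding.

onboarding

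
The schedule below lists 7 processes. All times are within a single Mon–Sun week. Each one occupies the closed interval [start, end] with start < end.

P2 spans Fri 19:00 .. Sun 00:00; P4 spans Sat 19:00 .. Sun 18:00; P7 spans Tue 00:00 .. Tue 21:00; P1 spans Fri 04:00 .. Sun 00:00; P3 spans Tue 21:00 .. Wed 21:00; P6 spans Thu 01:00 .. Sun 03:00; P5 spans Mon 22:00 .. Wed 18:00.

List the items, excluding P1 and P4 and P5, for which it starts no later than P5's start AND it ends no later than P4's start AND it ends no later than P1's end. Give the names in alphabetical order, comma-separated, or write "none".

Conditions: its start is no later than P5's start (X.start <= Mon 22:00) AND its end is no later than P4's start (X.end <= Sat 19:00) AND its end is no later than P1's end (X.end <= Sun 00:00).
P2: start Fri 19:00 <= Mon 22:00? ✗; end Sun 00:00 <= Sat 19:00? ✗; end Sun 00:00 <= Sun 00:00? ✓ → no.
P3: start Tue 21:00 <= Mon 22:00? ✗; end Wed 21:00 <= Sat 19:00? ✓; end Wed 21:00 <= Sun 00:00? ✓ → no.
P6: start Thu 01:00 <= Mon 22:00? ✗; end Sun 03:00 <= Sat 19:00? ✗; end Sun 03:00 <= Sun 00:00? ✗ → no.
P7: start Tue 00:00 <= Mon 22:00? ✗; end Tue 21:00 <= Sat 19:00? ✓; end Tue 21:00 <= Sun 00:00? ✓ → no.
Result: none.

none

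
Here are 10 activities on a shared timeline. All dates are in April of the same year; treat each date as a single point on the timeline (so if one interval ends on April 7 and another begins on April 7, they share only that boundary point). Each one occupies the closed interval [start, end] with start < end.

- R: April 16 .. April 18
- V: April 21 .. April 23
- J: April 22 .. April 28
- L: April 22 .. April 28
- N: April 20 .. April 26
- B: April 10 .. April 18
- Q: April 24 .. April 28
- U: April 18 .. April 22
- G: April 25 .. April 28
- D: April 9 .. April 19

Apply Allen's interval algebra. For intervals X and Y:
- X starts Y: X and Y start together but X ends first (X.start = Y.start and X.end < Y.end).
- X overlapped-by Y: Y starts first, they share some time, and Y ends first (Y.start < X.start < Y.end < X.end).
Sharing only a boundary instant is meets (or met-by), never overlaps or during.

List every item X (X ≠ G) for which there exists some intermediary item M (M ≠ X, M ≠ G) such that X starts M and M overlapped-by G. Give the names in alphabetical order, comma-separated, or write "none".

none

Target G = [April 25, April 28].
Intermediaries M with M overlapped-by G: none.
Union: none.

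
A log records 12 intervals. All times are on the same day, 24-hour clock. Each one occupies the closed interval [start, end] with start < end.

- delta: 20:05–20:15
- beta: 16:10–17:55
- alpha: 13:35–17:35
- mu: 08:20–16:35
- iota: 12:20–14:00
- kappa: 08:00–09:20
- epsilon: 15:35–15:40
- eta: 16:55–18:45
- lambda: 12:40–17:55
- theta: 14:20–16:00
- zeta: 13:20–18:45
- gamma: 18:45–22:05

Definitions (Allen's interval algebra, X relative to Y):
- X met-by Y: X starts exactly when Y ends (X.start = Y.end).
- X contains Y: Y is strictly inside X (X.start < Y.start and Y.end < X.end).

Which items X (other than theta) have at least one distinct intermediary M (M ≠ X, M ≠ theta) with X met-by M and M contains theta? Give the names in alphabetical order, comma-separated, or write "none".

gamma

Target theta = [14:20, 16:00].
Intermediaries M with M contains theta: alpha, lambda, mu, zeta.
Via alpha — items with X met-by alpha: none.
Via lambda — items with X met-by lambda: none.
Via mu — items with X met-by mu: none.
Via zeta — items with X met-by zeta: gamma.
Union: gamma.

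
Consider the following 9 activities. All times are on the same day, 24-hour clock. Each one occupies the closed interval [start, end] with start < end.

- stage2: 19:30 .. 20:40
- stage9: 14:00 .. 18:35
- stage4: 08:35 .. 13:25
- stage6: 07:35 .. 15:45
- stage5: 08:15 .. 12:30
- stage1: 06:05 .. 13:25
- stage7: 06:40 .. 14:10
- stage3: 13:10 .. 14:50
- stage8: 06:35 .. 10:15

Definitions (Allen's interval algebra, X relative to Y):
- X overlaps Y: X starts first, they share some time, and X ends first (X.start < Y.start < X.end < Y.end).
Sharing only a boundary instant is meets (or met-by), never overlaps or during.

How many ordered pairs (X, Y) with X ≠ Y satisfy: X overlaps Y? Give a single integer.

14

Checking all 72 ordered pairs for relation 'overlaps'; matching pairs in alphabetical order:
(stage1, stage3): stage1 overlaps stage3 ✓
(stage1, stage6): stage1 overlaps stage6 ✓
(stage1, stage7): stage1 overlaps stage7 ✓
(stage3, stage9): stage3 overlaps stage9 ✓
(stage4, stage3): stage4 overlaps stage3 ✓
(stage5, stage4): stage5 overlaps stage4 ✓
(stage6, stage9): stage6 overlaps stage9 ✓
(stage7, stage3): stage7 overlaps stage3 ✓
(stage7, stage6): stage7 overlaps stage6 ✓
(stage7, stage9): stage7 overlaps stage9 ✓
(stage8, stage4): stage8 overlaps stage4 ✓
(stage8, stage5): stage8 overlaps stage5 ✓
(stage8, stage6): stage8 overlaps stage6 ✓
(stage8, stage7): stage8 overlaps stage7 ✓
Count: 14.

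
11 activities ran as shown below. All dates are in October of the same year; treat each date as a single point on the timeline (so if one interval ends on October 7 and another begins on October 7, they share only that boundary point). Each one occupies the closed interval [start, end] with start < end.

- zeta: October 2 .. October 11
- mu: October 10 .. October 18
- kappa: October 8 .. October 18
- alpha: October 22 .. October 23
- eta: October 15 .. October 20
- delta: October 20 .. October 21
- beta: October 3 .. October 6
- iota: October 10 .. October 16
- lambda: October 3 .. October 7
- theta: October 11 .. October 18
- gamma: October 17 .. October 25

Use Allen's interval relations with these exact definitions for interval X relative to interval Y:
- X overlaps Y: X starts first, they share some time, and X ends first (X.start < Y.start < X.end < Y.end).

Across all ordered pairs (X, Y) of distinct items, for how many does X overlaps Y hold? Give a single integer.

Checking all 110 ordered pairs for relation 'overlaps'; matching pairs in alphabetical order:
(eta, gamma): eta overlaps gamma ✓
(iota, eta): iota overlaps eta ✓
(iota, theta): iota overlaps theta ✓
(kappa, eta): kappa overlaps eta ✓
(kappa, gamma): kappa overlaps gamma ✓
(mu, eta): mu overlaps eta ✓
(mu, gamma): mu overlaps gamma ✓
(theta, eta): theta overlaps eta ✓
(theta, gamma): theta overlaps gamma ✓
(zeta, iota): zeta overlaps iota ✓
(zeta, kappa): zeta overlaps kappa ✓
(zeta, mu): zeta overlaps mu ✓
Count: 12.

12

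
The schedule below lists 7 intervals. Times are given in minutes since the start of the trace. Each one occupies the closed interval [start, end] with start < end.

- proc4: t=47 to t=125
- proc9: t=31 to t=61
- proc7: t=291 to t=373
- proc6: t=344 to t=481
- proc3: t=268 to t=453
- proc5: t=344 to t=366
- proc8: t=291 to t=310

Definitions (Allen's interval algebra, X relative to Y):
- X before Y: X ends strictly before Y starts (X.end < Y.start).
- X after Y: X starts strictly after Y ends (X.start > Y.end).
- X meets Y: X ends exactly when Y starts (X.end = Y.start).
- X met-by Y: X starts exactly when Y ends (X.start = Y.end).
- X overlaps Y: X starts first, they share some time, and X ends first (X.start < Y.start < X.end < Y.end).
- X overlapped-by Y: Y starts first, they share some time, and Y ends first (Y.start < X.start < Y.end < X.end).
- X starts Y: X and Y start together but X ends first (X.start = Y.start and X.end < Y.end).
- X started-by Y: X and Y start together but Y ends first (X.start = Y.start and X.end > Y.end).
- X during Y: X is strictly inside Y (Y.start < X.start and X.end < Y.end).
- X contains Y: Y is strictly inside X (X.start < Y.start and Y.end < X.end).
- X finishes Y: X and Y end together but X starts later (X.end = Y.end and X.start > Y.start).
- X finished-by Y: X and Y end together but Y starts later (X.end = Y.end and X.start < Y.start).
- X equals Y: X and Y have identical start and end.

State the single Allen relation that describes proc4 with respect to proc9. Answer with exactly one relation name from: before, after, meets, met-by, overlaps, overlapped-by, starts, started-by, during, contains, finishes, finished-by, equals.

overlapped-by

proc4 = [t=47, t=125]; proc9 = [t=31, t=61].
Compare endpoints: proc4.start > proc9.start, proc4.start < proc9.end, proc4.end > proc9.start, proc4.end > proc9.end.
That pattern is 'overlapped-by'.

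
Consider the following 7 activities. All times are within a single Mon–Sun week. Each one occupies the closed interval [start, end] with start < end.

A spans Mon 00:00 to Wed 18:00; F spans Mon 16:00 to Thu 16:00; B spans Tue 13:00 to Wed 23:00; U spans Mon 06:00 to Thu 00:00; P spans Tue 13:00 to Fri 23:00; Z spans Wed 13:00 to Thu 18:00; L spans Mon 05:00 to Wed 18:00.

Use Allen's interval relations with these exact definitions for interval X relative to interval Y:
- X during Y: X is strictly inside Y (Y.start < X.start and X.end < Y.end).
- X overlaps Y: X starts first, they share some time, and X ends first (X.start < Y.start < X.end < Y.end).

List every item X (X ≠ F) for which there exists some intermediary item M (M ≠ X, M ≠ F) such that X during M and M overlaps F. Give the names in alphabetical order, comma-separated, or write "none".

Target F = [Mon 16:00, Thu 16:00].
Intermediaries M with M overlaps F: A, L, U.
Via A — items with X during A: none.
Via L — items with X during L: none.
Via U — items with X during U: B.
Union: B.

B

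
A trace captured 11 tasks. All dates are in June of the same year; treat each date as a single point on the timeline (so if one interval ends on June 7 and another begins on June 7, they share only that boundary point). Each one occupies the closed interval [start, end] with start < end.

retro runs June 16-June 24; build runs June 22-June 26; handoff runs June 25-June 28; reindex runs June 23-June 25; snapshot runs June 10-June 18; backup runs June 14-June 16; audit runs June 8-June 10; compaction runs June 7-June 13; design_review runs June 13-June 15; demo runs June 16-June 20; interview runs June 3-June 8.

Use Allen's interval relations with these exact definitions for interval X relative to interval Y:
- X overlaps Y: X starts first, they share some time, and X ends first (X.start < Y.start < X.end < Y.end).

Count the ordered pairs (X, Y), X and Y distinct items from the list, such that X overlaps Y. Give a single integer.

Checking all 110 ordered pairs for relation 'overlaps'; matching pairs in alphabetical order:
(build, handoff): build overlaps handoff ✓
(compaction, snapshot): compaction overlaps snapshot ✓
(design_review, backup): design_review overlaps backup ✓
(interview, compaction): interview overlaps compaction ✓
(retro, build): retro overlaps build ✓
(retro, reindex): retro overlaps reindex ✓
(snapshot, demo): snapshot overlaps demo ✓
(snapshot, retro): snapshot overlaps retro ✓
Count: 8.

8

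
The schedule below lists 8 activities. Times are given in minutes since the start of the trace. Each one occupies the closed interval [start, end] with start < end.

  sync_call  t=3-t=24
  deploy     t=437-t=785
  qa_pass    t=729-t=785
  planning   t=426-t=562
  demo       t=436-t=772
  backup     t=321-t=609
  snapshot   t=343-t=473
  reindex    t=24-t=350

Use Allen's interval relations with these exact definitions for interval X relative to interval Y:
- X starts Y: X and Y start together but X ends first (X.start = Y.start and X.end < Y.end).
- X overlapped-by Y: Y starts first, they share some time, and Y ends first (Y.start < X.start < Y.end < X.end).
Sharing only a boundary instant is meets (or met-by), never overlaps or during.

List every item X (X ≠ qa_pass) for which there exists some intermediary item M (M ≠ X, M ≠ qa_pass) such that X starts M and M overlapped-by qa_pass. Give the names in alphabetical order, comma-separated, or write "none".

Target qa_pass = [t=729, t=785].
Intermediaries M with M overlapped-by qa_pass: none.
Union: none.

none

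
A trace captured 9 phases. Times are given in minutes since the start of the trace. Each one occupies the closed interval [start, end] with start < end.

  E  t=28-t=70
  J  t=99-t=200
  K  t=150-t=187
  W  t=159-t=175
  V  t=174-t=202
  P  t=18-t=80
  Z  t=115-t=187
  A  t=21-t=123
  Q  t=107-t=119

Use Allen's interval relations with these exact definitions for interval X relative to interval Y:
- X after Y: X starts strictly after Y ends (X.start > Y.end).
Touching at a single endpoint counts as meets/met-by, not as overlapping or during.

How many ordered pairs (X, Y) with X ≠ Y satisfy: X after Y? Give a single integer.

Checking all 72 ordered pairs for relation 'after'; matching pairs in alphabetical order:
(J, E): J after E ✓
(J, P): J after P ✓
(K, A): K after A ✓
(K, E): K after E ✓
(K, P): K after P ✓
(K, Q): K after Q ✓
(Q, E): Q after E ✓
(Q, P): Q after P ✓
(V, A): V after A ✓
(V, E): V after E ✓
(V, P): V after P ✓
(V, Q): V after Q ✓
(W, A): W after A ✓
(W, E): W after E ✓
(W, P): W after P ✓
(W, Q): W after Q ✓
(Z, E): Z after E ✓
(Z, P): Z after P ✓
Count: 18.

18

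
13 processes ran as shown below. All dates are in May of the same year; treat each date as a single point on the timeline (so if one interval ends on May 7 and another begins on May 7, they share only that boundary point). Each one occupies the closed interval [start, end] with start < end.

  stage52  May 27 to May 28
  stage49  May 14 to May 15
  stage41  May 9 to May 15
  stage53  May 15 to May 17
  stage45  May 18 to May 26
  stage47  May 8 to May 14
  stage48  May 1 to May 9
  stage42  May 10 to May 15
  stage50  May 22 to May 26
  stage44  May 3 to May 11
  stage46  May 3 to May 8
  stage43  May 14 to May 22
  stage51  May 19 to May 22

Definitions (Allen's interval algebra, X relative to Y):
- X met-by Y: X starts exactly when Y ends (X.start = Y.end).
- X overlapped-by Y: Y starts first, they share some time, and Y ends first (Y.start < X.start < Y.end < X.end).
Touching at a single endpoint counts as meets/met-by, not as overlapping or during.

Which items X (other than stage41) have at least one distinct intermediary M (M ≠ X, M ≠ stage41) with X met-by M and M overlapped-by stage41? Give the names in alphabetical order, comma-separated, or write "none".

stage50

Target stage41 = [May 9, May 15].
Intermediaries M with M overlapped-by stage41: stage43.
Via stage43 — items with X met-by stage43: stage50.
Union: stage50.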